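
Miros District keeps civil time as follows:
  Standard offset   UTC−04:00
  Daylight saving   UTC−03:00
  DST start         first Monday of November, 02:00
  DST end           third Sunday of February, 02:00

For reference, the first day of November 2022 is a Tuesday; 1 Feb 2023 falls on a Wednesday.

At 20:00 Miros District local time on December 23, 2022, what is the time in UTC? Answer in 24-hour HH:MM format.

23:00

1 November 2022 is a Tuesday, so the first Monday is November 7.
1 February 2023 is a Wednesday, so the first Sunday is February 5 and the third is February 19.
December 23, 2022 lies within the daylight-saving period (7 November 2022 – 19 February 2023), so Miros District is on daylight time, UTC−03:00.
20:00 local + 3h = 23:00 UTC.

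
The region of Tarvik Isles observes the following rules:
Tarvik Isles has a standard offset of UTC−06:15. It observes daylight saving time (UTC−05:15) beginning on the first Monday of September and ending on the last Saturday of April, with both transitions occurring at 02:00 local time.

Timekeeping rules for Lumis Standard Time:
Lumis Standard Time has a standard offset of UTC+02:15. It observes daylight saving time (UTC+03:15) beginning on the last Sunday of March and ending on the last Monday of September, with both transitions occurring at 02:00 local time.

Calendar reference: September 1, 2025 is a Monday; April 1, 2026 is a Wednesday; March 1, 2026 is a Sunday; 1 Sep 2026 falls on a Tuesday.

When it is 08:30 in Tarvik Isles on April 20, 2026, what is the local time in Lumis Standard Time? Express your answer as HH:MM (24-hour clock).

1 September 2025 is a Monday, so the first Monday is September 1.
1 April 2026 is a Wednesday, so Saturdays fall on 4, 11, 18, 25; the last is April 25.
Daylight saving runs 1 September 2025 – 25 April 2026; April 20, 2026 is inside that window, so Tarvik Isles is at UTC−05:15.
08:30 Tarvik Isles + 5h15m = 13:45 UTC.
1 March 2026 is a Sunday, so Sundays fall on 1, 8, 15, 22, 29; the last is March 29.
1 September 2026 is a Tuesday, so Mondays fall on 7, 14, 21, 28; the last is September 28.
At the standard offset (UTC+02:15), 13:45 UTC + 2h15m = 16:00 Lumis Standard Time standard time.
The standard-time date in Lumis Standard Time, April 20, 2026, lies within the daylight-saving period (29 March – 28 September), so Lumis Standard Time is on daylight time, UTC+03:15.
13:45 UTC + 3h15m = 17:00 Lumis Standard Time.

17:00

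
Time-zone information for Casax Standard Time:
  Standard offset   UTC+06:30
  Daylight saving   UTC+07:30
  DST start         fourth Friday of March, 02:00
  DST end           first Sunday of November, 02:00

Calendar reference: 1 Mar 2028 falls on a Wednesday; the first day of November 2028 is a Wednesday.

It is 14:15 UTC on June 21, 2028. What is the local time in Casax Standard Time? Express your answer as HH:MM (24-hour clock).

21:45

1 March 2028 is a Wednesday, so the first Friday is March 3 and the fourth is March 24.
1 November 2028 is a Wednesday, so the first Sunday is November 5.
At the standard offset (UTC+06:30), 14:15 UTC + 6h30m = 20:45 Casax Standard Time standard time.
The standard-time date in Casax Standard Time, June 21, 2028, lies within the daylight-saving period (24 March – 5 November), so Casax Standard Time is on daylight time, UTC+07:30.
14:15 UTC + 7h30m = 21:45 local.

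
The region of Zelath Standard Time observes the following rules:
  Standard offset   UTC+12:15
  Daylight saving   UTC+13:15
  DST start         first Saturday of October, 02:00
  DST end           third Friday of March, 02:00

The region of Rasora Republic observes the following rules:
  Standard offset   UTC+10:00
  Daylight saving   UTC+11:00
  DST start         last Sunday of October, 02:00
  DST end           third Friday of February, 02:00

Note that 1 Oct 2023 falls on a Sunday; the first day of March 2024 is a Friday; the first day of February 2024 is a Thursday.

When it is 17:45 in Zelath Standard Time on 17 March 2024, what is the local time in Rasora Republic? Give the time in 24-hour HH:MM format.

1 October 2023 is a Sunday, so the first Saturday is October 7.
1 March 2024 is a Friday, so the first Friday is March 1 and the third is March 15.
Daylight saving runs 7 October 2023 – 15 March 2024; 17 March 2024 is outside that window, so Zelath Standard Time is on standard time at UTC+12:15.
17:45 Zelath Standard Time − 12h15m = 05:30 UTC.
1 October 2023 is a Sunday, so Sundays fall on 1, 8, 15, 22, 29; the last is October 29.
1 February 2024 is a Thursday, so the first Friday is February 2 and the third is February 16.
At the standard offset (UTC+10:00), 05:30 UTC + 10h = 15:30 Rasora Republic standard time.
The standard-time date in Rasora Republic, 17 March 2024, is outside the daylight-saving period (29 October 2023 – 16 February 2024), so Rasora Republic is on standard time, UTC+10:00.
05:30 UTC + 10h = 15:30 Rasora Republic.

15:30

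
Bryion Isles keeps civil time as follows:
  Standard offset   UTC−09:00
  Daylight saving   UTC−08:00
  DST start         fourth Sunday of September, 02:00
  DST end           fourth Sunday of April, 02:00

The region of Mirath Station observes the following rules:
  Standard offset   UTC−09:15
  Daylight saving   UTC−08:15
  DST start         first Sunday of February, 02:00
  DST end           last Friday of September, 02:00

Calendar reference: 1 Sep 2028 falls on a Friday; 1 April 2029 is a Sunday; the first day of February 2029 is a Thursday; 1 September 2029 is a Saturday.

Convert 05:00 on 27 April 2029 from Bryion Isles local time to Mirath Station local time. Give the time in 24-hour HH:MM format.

1 September 2028 is a Friday, so the first Sunday is September 3 and the fourth is September 24.
1 April 2029 is a Sunday, so the first Sunday is April 1 and the fourth is April 22.
Daylight saving runs 24 September 2028 – 22 April 2029; 27 April 2029 is outside that window, so Bryion Isles is on standard time at UTC−09:00.
05:00 Bryion Isles + 9h = 14:00 UTC.
1 February 2029 is a Thursday, so the first Sunday is February 4.
1 September 2029 is a Saturday, so Fridays fall on 7, 14, 21, 28; the last is September 28.
At the standard offset (UTC−09:15), 14:00 UTC − 9h15m = 04:45 Mirath Station standard time.
Daylight saving runs 4 February – 28 September; the standard-time date in Mirath Station, 27 April 2029, is inside that window, so Mirath Station is at UTC−08:15.
14:00 UTC − 8h15m = 05:45 Mirath Station.

05:45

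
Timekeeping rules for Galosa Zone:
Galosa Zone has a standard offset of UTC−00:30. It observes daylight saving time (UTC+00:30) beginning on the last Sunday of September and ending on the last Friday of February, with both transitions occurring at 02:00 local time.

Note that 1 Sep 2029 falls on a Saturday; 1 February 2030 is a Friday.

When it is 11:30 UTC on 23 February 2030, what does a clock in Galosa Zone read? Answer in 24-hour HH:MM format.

11:00

1 September 2029 is a Saturday, so Sundays fall on 2, 9, 16, 23, 30; the last is September 30.
1 February 2030 is a Friday, so Fridays fall on 1, 8, 15, 22; the last is February 22.
At the standard offset (UTC−00:30), 11:30 UTC − 0h30m = 11:00 Galosa Zone standard time.
Daylight saving runs 30 September 2029 – 22 February 2030; the standard-time date in Galosa Zone, 23 February 2030, is outside that window, so Galosa Zone is on standard time at UTC−00:30.
11:30 UTC − 0h30m = 11:00 local.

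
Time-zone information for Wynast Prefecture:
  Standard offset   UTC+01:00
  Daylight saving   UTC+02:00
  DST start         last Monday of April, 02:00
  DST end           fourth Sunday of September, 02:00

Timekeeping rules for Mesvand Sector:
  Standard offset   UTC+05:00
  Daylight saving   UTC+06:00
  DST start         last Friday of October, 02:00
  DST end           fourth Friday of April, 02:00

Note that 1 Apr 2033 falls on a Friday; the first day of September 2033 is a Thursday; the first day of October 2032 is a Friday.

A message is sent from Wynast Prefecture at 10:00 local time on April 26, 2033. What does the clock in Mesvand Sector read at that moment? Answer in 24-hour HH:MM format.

1 April 2033 is a Friday, so Mondays fall on 4, 11, 18, 25; the last is April 25.
1 September 2033 is a Thursday, so the first Sunday is September 4 and the fourth is September 25.
April 26, 2033 falls between 25 April and 25 September, so daylight saving is in effect and Wynast Prefecture is at UTC+02:00.
10:00 Wynast Prefecture − 2h = 08:00 UTC.
1 October 2032 is a Friday, so Fridays fall on 1, 8, 15, 22, 29; the last is October 29.
1 April 2033 is a Friday, so the first Friday is April 1 and the fourth is April 22.
At the standard offset (UTC+05:00), 08:00 UTC + 5h = 13:00 Mesvand Sector standard time.
Daylight saving runs 29 October 2032 – 22 April 2033; the standard-time date in Mesvand Sector, April 26, 2033, is outside that window, so Mesvand Sector is on standard time at UTC+05:00.
08:00 UTC + 5h = 13:00 Mesvand Sector.

13:00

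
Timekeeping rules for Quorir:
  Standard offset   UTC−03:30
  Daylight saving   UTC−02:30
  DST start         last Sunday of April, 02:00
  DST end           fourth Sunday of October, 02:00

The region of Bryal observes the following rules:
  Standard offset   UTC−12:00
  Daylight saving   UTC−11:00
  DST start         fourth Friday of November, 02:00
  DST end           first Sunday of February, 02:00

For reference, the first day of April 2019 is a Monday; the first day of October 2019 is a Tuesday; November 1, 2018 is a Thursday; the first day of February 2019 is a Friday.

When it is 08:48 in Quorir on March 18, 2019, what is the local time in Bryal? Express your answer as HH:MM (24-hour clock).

00:18

1 April 2019 is a Monday, so Sundays fall on 7, 14, 21, 28; the last is April 28.
1 October 2019 is a Tuesday, so the first Sunday is October 6 and the fourth is October 27.
March 18, 2019 is outside the daylight-saving period (28 April – 27 October), so Quorir is on standard time, UTC−03:30.
08:48 Quorir + 3h30m = 12:18 UTC.
1 November 2018 is a Thursday, so the first Friday is November 2 and the fourth is November 23.
1 February 2019 is a Friday, so the first Sunday is February 3.
At the standard offset (UTC−12:00), 12:18 UTC − 12h = 00:18 Bryal standard time.
The standard-time date in Bryal, March 18, 2019, is outside the daylight-saving period (23 November 2018 – 3 February 2019), so Bryal is on standard time, UTC−12:00.
12:18 UTC − 12h = 00:18 Bryal.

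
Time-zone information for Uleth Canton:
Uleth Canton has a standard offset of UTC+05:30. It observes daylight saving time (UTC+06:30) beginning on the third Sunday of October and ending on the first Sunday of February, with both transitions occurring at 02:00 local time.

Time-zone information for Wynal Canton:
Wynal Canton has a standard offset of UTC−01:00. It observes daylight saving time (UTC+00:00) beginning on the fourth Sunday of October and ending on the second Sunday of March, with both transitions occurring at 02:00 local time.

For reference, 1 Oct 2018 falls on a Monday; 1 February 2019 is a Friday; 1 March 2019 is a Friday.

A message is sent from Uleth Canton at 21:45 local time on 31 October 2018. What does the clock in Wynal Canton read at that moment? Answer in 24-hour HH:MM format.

1 October 2018 is a Monday, so the first Sunday is October 7 and the third is October 21.
1 February 2019 is a Friday, so the first Sunday is February 3.
31 October 2018 falls between 21 October 2018 and 3 February 2019, so daylight saving is in effect and Uleth Canton is at UTC+06:30.
21:45 Uleth Canton − 6h30m = 15:15 UTC.
1 October 2018 is a Monday, so the first Sunday is October 7 and the fourth is October 28.
1 March 2019 is a Friday, so the first Sunday is March 3 and the second is March 10.
At the standard offset (UTC−01:00), 15:15 UTC − 1h = 14:15 Wynal Canton standard time.
The standard-time date in Wynal Canton, 31 October 2018, lies within the daylight-saving period (28 October 2018 – 10 March 2019), so Wynal Canton is on daylight time, UTC+00:00.
15:15 UTC + 0h = 15:15 Wynal Canton.

15:15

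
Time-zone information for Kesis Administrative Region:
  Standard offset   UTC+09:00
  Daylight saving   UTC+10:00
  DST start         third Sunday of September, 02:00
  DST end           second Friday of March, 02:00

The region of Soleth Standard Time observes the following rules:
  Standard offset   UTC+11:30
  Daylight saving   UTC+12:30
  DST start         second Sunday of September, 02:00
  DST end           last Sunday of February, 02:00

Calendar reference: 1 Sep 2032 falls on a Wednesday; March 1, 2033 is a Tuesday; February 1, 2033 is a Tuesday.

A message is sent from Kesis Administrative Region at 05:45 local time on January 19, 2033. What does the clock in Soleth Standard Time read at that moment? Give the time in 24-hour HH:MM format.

08:15

1 September 2032 is a Wednesday, so the first Sunday is September 5 and the third is September 19.
1 March 2033 is a Tuesday, so the first Friday is March 4 and the second is March 11.
Daylight saving runs 19 September 2032 – 11 March 2033; January 19, 2033 is inside that window, so Kesis Administrative Region is at UTC+10:00.
05:45 Kesis Administrative Region − 10h = 19:45 UTC (rolling into the previous day, 18 January 2033).
1 September 2032 is a Wednesday, so the first Sunday is September 5 and the second is September 12.
1 February 2033 is a Tuesday, so Sundays fall on 6, 13, 20, 27; the last is February 27.
At the standard offset (UTC+11:30), 19:45 UTC + 11h30m = 07:15 Soleth Standard Time standard time (rolling into the next day, 19 January 2033).
The standard-time date in Soleth Standard Time, January 19, 2033, lies within the daylight-saving period (12 September 2032 – 27 February 2033), so Soleth Standard Time is on daylight time, UTC+12:30.
19:45 UTC + 12h30m = 08:15 Soleth Standard Time (rolling into the next day, 19 January 2033).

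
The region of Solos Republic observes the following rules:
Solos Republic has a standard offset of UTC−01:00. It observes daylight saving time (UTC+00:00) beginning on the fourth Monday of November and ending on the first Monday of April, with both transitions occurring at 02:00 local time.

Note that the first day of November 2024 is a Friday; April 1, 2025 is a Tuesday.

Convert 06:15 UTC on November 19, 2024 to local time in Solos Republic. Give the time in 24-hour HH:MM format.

1 November 2024 is a Friday, so the first Monday is November 4 and the fourth is November 25.
1 April 2025 is a Tuesday, so the first Monday is April 7.
At the standard offset (UTC−01:00), 06:15 UTC − 1h = 05:15 Solos Republic standard time.
The standard-time date in Solos Republic, November 19, 2024, is outside the daylight-saving period (25 November 2024 – 7 April 2025), so Solos Republic is on standard time, UTC−01:00.
06:15 UTC − 1h = 05:15 local.

05:15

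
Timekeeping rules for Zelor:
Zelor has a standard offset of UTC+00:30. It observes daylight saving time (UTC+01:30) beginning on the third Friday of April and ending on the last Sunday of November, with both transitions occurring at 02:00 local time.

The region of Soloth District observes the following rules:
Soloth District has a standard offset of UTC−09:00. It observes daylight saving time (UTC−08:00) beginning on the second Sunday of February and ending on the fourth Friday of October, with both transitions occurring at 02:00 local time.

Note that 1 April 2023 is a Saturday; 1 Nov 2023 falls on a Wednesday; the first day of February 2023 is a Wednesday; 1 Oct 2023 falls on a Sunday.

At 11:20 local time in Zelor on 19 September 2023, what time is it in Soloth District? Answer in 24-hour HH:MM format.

01:50

1 April 2023 is a Saturday, so the first Friday is April 7 and the third is April 21.
1 November 2023 is a Wednesday, so Sundays fall on 5, 12, 19, 26; the last is November 26.
19 September 2023 falls between 21 April and 26 November, so daylight saving is in effect and Zelor is at UTC+01:30.
11:20 Zelor − 1h30m = 09:50 UTC.
1 February 2023 is a Wednesday, so the first Sunday is February 5 and the second is February 12.
1 October 2023 is a Sunday, so the first Friday is October 6 and the fourth is October 27.
At the standard offset (UTC−09:00), 09:50 UTC − 9h = 00:50 Soloth District standard time.
The standard-time date in Soloth District, 19 September 2023, lies within the daylight-saving period (12 February – 27 October), so Soloth District is on daylight time, UTC−08:00.
09:50 UTC − 8h = 01:50 Soloth District.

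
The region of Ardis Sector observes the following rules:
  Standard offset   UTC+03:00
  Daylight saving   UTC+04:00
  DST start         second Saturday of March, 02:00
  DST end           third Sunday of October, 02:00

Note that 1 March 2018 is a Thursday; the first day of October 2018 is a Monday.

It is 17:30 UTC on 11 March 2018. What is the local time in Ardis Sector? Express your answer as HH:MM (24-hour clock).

21:30

1 March 2018 is a Thursday, so the first Saturday is March 3 and the second is March 10.
1 October 2018 is a Monday, so the first Sunday is October 7 and the third is October 21.
At the standard offset (UTC+03:00), 17:30 UTC + 3h = 20:30 Ardis Sector standard time.
Daylight saving runs 10 March – 21 October; the standard-time date in Ardis Sector, 11 March 2018, is inside that window, so Ardis Sector is at UTC+04:00.
17:30 UTC + 4h = 21:30 local.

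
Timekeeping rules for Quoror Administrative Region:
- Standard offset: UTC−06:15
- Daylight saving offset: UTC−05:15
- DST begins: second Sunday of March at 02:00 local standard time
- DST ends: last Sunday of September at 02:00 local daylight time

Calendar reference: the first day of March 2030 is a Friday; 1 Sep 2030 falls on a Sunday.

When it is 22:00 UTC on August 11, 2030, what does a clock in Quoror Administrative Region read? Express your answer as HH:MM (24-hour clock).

1 March 2030 is a Friday, so the first Sunday is March 3 and the second is March 10.
1 September 2030 is a Sunday, so Sundays fall on 1, 8, 15, 22, 29; the last is September 29.
At the standard offset (UTC−06:15), 22:00 UTC − 6h15m = 15:45 Quoror Administrative Region standard time.
Daylight saving runs 10 March – 29 September; the standard-time date in Quoror Administrative Region, August 11, 2030, is inside that window, so Quoror Administrative Region is at UTC−05:15.
22:00 UTC − 5h15m = 16:45 local.

16:45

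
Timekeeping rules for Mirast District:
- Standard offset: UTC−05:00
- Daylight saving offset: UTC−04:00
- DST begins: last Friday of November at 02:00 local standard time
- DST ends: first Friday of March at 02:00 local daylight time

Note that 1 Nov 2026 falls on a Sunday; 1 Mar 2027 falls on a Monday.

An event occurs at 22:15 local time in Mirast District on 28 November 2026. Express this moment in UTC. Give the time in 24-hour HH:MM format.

1 November 2026 is a Sunday, so Fridays fall on 6, 13, 20, 27; the last is November 27.
1 March 2027 is a Monday, so the first Friday is March 5.
Daylight saving runs 27 November 2026 – 5 March 2027; 28 November 2026 is inside that window, so Mirast District is at UTC−04:00.
22:15 local + 4h = 02:15 UTC (rolling into the next day, 29 November 2026).

02:15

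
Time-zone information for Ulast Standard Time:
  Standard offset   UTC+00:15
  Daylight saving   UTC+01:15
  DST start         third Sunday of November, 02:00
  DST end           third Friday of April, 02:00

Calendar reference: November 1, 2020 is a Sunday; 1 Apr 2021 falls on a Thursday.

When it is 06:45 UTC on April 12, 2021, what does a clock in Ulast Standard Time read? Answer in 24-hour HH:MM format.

08:00

1 November 2020 is a Sunday, so the first Sunday is November 1 and the third is November 15.
1 April 2021 is a Thursday, so the first Friday is April 2 and the third is April 16.
At the standard offset (UTC+00:15), 06:45 UTC + 0h15m = 07:00 Ulast Standard Time standard time.
The standard-time date in Ulast Standard Time, April 12, 2021, lies within the daylight-saving period (15 November 2020 – 16 April 2021), so Ulast Standard Time is on daylight time, UTC+01:15.
06:45 UTC + 1h15m = 08:00 local.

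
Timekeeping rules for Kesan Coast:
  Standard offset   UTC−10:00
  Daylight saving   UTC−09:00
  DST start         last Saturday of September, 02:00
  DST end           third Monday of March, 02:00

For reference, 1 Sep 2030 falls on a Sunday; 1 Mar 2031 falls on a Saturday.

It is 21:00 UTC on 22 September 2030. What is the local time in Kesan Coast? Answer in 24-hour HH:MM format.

1 September 2030 is a Sunday, so Saturdays fall on 7, 14, 21, 28; the last is September 28.
1 March 2031 is a Saturday, so the first Monday is March 3 and the third is March 17.
At the standard offset (UTC−10:00), 21:00 UTC − 10h = 11:00 Kesan Coast standard time.
The standard-time date in Kesan Coast, 22 September 2030, does not fall between 28 September 2030 and 17 March 2031, so daylight saving is not in effect and Kesan Coast is at UTC−10:00.
21:00 UTC − 10h = 11:00 local.

11:00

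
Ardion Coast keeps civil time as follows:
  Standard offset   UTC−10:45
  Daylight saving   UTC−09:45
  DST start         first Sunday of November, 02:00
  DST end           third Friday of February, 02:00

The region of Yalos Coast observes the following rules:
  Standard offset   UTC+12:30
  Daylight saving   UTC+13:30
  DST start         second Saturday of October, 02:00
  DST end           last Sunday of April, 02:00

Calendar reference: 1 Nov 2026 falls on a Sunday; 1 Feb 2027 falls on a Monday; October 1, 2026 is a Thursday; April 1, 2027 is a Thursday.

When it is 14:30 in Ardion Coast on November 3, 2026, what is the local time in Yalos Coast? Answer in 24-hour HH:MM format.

13:45

1 November 2026 is a Sunday, so the first Sunday is November 1.
1 February 2027 is a Monday, so the first Friday is February 5 and the third is February 19.
November 3, 2026 falls between 1 November 2026 and 19 February 2027, so daylight saving is in effect and Ardion Coast is at UTC−09:45.
14:30 Ardion Coast + 9h45m = 00:15 UTC (rolling into the next day, 4 November 2026).
1 October 2026 is a Thursday, so the first Saturday is October 3 and the second is October 10.
1 April 2027 is a Thursday, so Sundays fall on 4, 11, 18, 25; the last is April 25.
At the standard offset (UTC+12:30), 00:15 UTC + 12h30m = 12:45 Yalos Coast standard time.
The standard-time date in Yalos Coast, November 4, 2026, falls between 10 October 2026 and 25 April 2027, so daylight saving is in effect and Yalos Coast is at UTC+13:30.
00:15 UTC + 13h30m = 13:45 Yalos Coast.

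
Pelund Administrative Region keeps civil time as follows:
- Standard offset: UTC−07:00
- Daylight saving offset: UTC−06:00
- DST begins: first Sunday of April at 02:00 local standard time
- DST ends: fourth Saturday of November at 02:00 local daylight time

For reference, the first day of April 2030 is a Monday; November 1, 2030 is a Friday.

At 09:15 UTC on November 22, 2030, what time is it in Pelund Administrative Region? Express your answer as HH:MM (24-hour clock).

03:15

1 April 2030 is a Monday, so the first Sunday is April 7.
1 November 2030 is a Friday, so the first Saturday is November 2 and the fourth is November 23.
At the standard offset (UTC−07:00), 09:15 UTC − 7h = 02:15 Pelund Administrative Region standard time.
Daylight saving runs 7 April – 23 November; the standard-time date in Pelund Administrative Region, November 22, 2030, is inside that window, so Pelund Administrative Region is at UTC−06:00.
09:15 UTC − 6h = 03:15 local.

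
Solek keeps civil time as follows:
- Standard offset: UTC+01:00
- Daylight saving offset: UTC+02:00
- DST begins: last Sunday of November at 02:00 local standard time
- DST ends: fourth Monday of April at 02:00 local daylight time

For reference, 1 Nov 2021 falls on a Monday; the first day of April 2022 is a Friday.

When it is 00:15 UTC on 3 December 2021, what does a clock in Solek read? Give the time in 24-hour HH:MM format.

1 November 2021 is a Monday, so Sundays fall on 7, 14, 21, 28; the last is November 28.
1 April 2022 is a Friday, so the first Monday is April 4 and the fourth is April 25.
At the standard offset (UTC+01:00), 00:15 UTC + 1h = 01:15 Solek standard time.
The standard-time date in Solek, 3 December 2021, falls between 28 November 2021 and 25 April 2022, so daylight saving is in effect and Solek is at UTC+02:00.
00:15 UTC + 2h = 02:15 local.

02:15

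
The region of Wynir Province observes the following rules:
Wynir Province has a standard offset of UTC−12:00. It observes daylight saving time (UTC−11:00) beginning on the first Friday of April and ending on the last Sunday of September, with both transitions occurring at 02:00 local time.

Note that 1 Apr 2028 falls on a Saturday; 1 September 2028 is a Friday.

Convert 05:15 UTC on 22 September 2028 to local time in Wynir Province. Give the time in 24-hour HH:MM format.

1 April 2028 is a Saturday, so the first Friday is April 7.
1 September 2028 is a Friday, so Sundays fall on 3, 10, 17, 24; the last is September 24.
At the standard offset (UTC−12:00), 05:15 UTC − 12h = 17:15 Wynir Province standard time (rolling into the previous day, 21 September 2028).
The standard-time date in Wynir Province, 21 September 2028, falls between 7 April and 24 September, so daylight saving is in effect and Wynir Province is at UTC−11:00.
05:15 UTC − 11h = 18:15 local (rolling into the previous day, 21 September 2028).

18:15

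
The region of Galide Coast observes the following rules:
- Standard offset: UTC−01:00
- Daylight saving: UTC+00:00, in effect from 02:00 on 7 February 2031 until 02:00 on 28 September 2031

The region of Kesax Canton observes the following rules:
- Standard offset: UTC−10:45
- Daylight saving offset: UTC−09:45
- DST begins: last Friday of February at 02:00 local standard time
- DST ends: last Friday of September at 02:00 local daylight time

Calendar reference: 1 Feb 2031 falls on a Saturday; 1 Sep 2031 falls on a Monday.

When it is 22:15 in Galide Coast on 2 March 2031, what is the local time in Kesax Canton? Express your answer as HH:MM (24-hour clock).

Daylight saving runs 7 February – 28 September; 2 March 2031 is inside that window, so Galide Coast is at UTC+00:00.
22:15 Galide Coast − 0h = 22:15 UTC.
1 February 2031 is a Saturday, so Fridays fall on 7, 14, 21, 28; the last is February 28.
1 September 2031 is a Monday, so Fridays fall on 5, 12, 19, 26; the last is September 26.
At the standard offset (UTC−10:45), 22:15 UTC − 10h45m = 11:30 Kesax Canton standard time.
Daylight saving runs 28 February – 26 September; the standard-time date in Kesax Canton, 2 March 2031, is inside that window, so Kesax Canton is at UTC−09:45.
22:15 UTC − 9h45m = 12:30 Kesax Canton.

12:30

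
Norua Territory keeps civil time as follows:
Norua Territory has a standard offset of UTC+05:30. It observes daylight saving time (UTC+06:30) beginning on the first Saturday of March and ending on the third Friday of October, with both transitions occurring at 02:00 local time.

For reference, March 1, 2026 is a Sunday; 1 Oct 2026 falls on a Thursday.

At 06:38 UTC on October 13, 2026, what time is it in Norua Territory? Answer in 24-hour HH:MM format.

13:08

1 March 2026 is a Sunday, so the first Saturday is March 7.
1 October 2026 is a Thursday, so the first Friday is October 2 and the third is October 16.
At the standard offset (UTC+05:30), 06:38 UTC + 5h30m = 12:08 Norua Territory standard time.
The standard-time date in Norua Territory, October 13, 2026, falls between 7 March and 16 October, so daylight saving is in effect and Norua Territory is at UTC+06:30.
06:38 UTC + 6h30m = 13:08 local.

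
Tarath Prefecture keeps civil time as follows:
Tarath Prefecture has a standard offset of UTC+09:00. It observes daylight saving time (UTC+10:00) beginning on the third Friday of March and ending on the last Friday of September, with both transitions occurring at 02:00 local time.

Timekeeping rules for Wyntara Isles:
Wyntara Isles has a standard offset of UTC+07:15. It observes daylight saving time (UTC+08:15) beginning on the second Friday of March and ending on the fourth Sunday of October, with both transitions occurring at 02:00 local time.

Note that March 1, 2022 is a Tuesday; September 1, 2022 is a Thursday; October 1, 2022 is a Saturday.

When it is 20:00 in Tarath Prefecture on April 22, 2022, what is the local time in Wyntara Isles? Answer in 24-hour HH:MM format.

1 March 2022 is a Tuesday, so the first Friday is March 4 and the third is March 18.
1 September 2022 is a Thursday, so Fridays fall on 2, 9, 16, 23, 30; the last is September 30.
Daylight saving runs 18 March – 30 September; April 22, 2022 is inside that window, so Tarath Prefecture is at UTC+10:00.
20:00 Tarath Prefecture − 10h = 10:00 UTC.
1 March 2022 is a Tuesday, so the first Friday is March 4 and the second is March 11.
1 October 2022 is a Saturday, so the first Sunday is October 2 and the fourth is October 23.
At the standard offset (UTC+07:15), 10:00 UTC + 7h15m = 17:15 Wyntara Isles standard time.
Daylight saving runs 11 March – 23 October; the standard-time date in Wyntara Isles, April 22, 2022, is inside that window, so Wyntara Isles is at UTC+08:15.
10:00 UTC + 8h15m = 18:15 Wyntara Isles.

18:15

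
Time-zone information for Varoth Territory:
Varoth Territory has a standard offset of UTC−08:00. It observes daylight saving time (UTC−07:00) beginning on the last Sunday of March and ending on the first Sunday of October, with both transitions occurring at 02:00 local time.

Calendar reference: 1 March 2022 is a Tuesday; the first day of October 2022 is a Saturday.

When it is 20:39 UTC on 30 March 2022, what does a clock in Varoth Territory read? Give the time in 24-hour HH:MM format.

1 March 2022 is a Tuesday, so Sundays fall on 6, 13, 20, 27; the last is March 27.
1 October 2022 is a Saturday, so the first Sunday is October 2.
At the standard offset (UTC−08:00), 20:39 UTC − 8h = 12:39 Varoth Territory standard time.
Daylight saving runs 27 March – 2 October; the standard-time date in Varoth Territory, 30 March 2022, is inside that window, so Varoth Territory is at UTC−07:00.
20:39 UTC − 7h = 13:39 local.

13:39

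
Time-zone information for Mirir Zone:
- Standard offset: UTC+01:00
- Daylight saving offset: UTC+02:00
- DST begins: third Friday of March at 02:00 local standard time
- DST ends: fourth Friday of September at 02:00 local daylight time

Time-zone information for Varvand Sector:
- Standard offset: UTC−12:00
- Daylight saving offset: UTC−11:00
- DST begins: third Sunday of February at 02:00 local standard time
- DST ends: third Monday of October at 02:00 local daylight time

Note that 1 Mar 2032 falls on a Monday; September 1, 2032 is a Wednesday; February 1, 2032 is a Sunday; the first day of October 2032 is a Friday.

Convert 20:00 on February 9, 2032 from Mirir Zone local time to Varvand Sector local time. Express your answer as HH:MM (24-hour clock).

07:00

1 March 2032 is a Monday, so the first Friday is March 5 and the third is March 19.
1 September 2032 is a Wednesday, so the first Friday is September 3 and the fourth is September 24.
February 9, 2032 is outside the daylight-saving period (19 March – 24 September), so Mirir Zone is on standard time, UTC+01:00.
20:00 Mirir Zone − 1h = 19:00 UTC.
1 February 2032 is a Sunday, so the first Sunday is February 1 and the third is February 15.
1 October 2032 is a Friday, so the first Monday is October 4 and the third is October 18.
At the standard offset (UTC−12:00), 19:00 UTC − 12h = 07:00 Varvand Sector standard time.
Daylight saving runs 15 February – 18 October; the standard-time date in Varvand Sector, February 9, 2032, is outside that window, so Varvand Sector is on standard time at UTC−12:00.
19:00 UTC − 12h = 07:00 Varvand Sector.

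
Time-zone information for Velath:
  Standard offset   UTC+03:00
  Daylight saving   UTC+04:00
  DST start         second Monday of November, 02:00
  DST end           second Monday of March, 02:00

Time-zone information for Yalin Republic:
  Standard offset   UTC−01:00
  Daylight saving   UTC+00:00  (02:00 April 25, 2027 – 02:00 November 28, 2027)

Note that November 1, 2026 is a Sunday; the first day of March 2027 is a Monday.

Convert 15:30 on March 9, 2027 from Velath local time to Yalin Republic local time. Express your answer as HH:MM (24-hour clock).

1 November 2026 is a Sunday, so the first Monday is November 2 and the second is November 9.
1 March 2027 is a Monday, so the first Monday is March 1 and the second is March 8.
March 9, 2027 is outside the daylight-saving period (9 November 2026 – 8 March 2027), so Velath is on standard time, UTC+03:00.
15:30 Velath − 3h = 12:30 UTC.
At the standard offset (UTC−01:00), 12:30 UTC − 1h = 11:30 Yalin Republic standard time.
The standard-time date in Yalin Republic, March 9, 2027, is outside the daylight-saving period (25 April – 28 November), so Yalin Republic is on standard time, UTC−01:00.
12:30 UTC − 1h = 11:30 Yalin Republic.

11:30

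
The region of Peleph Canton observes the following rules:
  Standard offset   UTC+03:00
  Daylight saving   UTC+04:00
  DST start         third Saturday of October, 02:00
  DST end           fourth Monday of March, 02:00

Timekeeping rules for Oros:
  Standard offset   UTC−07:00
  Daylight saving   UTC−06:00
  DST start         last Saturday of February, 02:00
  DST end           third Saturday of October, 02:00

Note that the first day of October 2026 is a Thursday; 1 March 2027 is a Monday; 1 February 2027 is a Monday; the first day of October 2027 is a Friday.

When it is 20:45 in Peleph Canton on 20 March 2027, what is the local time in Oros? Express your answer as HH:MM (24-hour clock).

1 October 2026 is a Thursday, so the first Saturday is October 3 and the third is October 17.
1 March 2027 is a Monday, so the first Monday is March 1 and the fourth is March 22.
20 March 2027 lies within the daylight-saving period (17 October 2026 – 22 March 2027), so Peleph Canton is on daylight time, UTC+04:00.
20:45 Peleph Canton − 4h = 16:45 UTC.
1 February 2027 is a Monday, so Saturdays fall on 6, 13, 20, 27; the last is February 27.
1 October 2027 is a Friday, so the first Saturday is October 2 and the third is October 16.
At the standard offset (UTC−07:00), 16:45 UTC − 7h = 09:45 Oros standard time.
Daylight saving runs 27 February – 16 October; the standard-time date in Oros, 20 March 2027, is inside that window, so Oros is at UTC−06:00.
16:45 UTC − 6h = 10:45 Oros.

10:45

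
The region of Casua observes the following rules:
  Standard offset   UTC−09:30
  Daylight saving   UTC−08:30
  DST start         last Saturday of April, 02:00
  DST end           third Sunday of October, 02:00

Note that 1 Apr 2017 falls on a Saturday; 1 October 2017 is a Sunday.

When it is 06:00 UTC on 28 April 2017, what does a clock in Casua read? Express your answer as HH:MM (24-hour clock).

1 April 2017 is a Saturday, so Saturdays fall on 1, 8, 15, 22, 29; the last is April 29.
1 October 2017 is a Sunday, so the first Sunday is October 1 and the third is October 15.
At the standard offset (UTC−09:30), 06:00 UTC − 9h30m = 20:30 Casua standard time (rolling into the previous day, 27 April 2017).
The standard-time date in Casua, 27 April 2017, is outside the daylight-saving period (29 April – 15 October), so Casua is on standard time, UTC−09:30.
06:00 UTC − 9h30m = 20:30 local (rolling into the previous day, 27 April 2017).

20:30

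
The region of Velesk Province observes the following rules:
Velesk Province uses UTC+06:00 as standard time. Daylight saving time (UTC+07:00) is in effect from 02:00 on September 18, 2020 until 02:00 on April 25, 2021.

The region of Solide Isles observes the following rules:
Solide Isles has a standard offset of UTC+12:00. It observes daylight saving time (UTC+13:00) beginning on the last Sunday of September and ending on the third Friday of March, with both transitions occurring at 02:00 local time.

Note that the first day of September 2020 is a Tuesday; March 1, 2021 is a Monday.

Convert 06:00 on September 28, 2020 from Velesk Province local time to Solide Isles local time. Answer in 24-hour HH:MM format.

Daylight saving runs 18 September 2020 – 25 April 2021; September 28, 2020 is inside that window, so Velesk Province is at UTC+07:00.
06:00 Velesk Province − 7h = 23:00 UTC (rolling into the previous day, 27 September 2020).
1 September 2020 is a Tuesday, so Sundays fall on 6, 13, 20, 27; the last is September 27.
1 March 2021 is a Monday, so the first Friday is March 5 and the third is March 19.
At the standard offset (UTC+12:00), 23:00 UTC + 12h = 11:00 Solide Isles standard time (rolling into the next day, 28 September 2020).
Daylight saving runs 27 September 2020 – 19 March 2021; the standard-time date in Solide Isles, September 28, 2020, is inside that window, so Solide Isles is at UTC+13:00.
23:00 UTC + 13h = 12:00 Solide Isles (rolling into the next day, 28 September 2020).

12:00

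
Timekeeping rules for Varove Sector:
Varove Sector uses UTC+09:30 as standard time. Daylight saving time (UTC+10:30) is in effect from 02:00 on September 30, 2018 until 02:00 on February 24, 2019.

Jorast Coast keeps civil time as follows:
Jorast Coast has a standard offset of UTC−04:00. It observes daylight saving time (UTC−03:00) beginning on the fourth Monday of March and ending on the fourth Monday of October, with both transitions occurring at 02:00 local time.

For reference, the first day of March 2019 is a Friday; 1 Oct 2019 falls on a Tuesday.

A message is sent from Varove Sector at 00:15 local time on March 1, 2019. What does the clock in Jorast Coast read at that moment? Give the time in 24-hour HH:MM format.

March 1, 2019 is outside the daylight-saving period (30 September 2018 – 24 February 2019), so Varove Sector is on standard time, UTC+09:30.
00:15 Varove Sector − 9h30m = 14:45 UTC (rolling into the previous day, 28 February 2019).
1 March 2019 is a Friday, so the first Monday is March 4 and the fourth is March 25.
1 October 2019 is a Tuesday, so the first Monday is October 7 and the fourth is October 28.
At the standard offset (UTC−04:00), 14:45 UTC − 4h = 10:45 Jorast Coast standard time.
Daylight saving runs 25 March – 28 October; the standard-time date in Jorast Coast, February 28, 2019, is outside that window, so Jorast Coast is on standard time at UTC−04:00.
14:45 UTC − 4h = 10:45 Jorast Coast.

10:45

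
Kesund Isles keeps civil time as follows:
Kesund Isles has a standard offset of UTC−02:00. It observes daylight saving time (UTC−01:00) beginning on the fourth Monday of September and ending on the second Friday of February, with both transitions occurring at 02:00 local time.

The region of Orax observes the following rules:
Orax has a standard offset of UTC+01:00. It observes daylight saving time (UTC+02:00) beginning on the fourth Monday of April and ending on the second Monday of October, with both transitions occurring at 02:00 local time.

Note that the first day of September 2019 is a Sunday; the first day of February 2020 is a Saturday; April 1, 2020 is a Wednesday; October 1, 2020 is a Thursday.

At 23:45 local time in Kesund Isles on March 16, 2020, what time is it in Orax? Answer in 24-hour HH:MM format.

1 September 2019 is a Sunday, so the first Monday is September 2 and the fourth is September 23.
1 February 2020 is a Saturday, so the first Friday is February 7 and the second is February 14.
March 16, 2020 is outside the daylight-saving period (23 September 2019 – 14 February 2020), so Kesund Isles is on standard time, UTC−02:00.
23:45 Kesund Isles + 2h = 01:45 UTC (rolling into the next day, 17 March 2020).
1 April 2020 is a Wednesday, so the first Monday is April 6 and the fourth is April 27.
1 October 2020 is a Thursday, so the first Monday is October 5 and the second is October 12.
At the standard offset (UTC+01:00), 01:45 UTC + 1h = 02:45 Orax standard time.
Daylight saving runs 27 April – 12 October; the standard-time date in Orax, March 17, 2020, is outside that window, so Orax is on standard time at UTC+01:00.
01:45 UTC + 1h = 02:45 Orax.

02:45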